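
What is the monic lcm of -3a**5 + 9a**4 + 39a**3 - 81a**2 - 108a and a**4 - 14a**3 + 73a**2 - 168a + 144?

Euclidean algorithm in ℚ[a]:
  -3a**5 + 9a**4 + 39a**3 - 81a**2 - 108a = (-3a - 33)(a**4 - 14a**3 + 73a**2 - 168a + 144) + (-204a**3 + 1824a**2 - 5220a + 4752)
  a**4 - 14a**3 + 73a**2 - 168a + 144 = (-(1/204)a + 43/1734)(-204a**3 + 1824a**2 - 5220a + 4752) + ((630/289)a**2 - (4410/289)a + 7560/289)
  -204a**3 + 1824a**2 - 5220a + 4752 = (-(9826/105)a + 6358/35)((630/289)a**2 - (4410/289)a + 7560/289) + (0)
Last nonzero remainder: (630/289)a**2 - (4410/289)a + 7560/289. Dividing through by 630/289 gives the monic gcd a**2 - 7a + 12.
Then lcm(f, g) = f·g / gcd(f, g); expanding and making the result monic gives the answer.

a**7 - 10a**6 + 20a**5 + 82a**4 - 309a**3 + 72a**2 + 432a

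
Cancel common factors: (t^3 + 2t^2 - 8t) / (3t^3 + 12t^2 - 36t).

Repeated division with remainder:
  t^3 + 2t^2 - 8t = (1/3)(3t^3 + 12t^2 - 36t) + (-2t^2 + 4t)
  3t^3 + 12t^2 - 36t = (-(3/2)t - 9)(-2t^2 + 4t) + (0)
Last nonzero remainder: -2t^2 + 4t. Dividing through by -2 gives the monic gcd t^2 - 2t.
Cancel t^2 - 2t from numerator and denominator to get the reduced form.

(t + 4)/(3t + 18)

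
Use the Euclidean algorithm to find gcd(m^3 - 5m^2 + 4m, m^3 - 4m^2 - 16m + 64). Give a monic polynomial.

Apply the Euclidean algorithm:
  m^3 - 5m^2 + 4m = (m^3 - 4m^2 - 16m + 64) + (-m^2 + 20m - 64)
  m^3 - 4m^2 - 16m + 64 = (-m - 16)(-m^2 + 20m - 64) + (240m - 960)
  -m^2 + 20m - 64 = (-(1/240)m + 1/15)(240m - 960) + (0)
Last nonzero remainder: 240m - 960. Dividing through by 240 gives the monic gcd m - 4.

m - 4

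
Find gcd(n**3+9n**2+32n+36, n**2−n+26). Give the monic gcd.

1

By polynomial division,
  n**3+9n**2+32n+36 = (n+10)(n**2−n+26) + (16n−224)
  n**2−n+26 = ((1/16)n+13/16)(16n−224) + (208)
  16n−224 = ((1/13)n−14/13)(208) + (0)
The last nonzero remainder is the constant 208, so the polynomials are coprime and gcd = 1.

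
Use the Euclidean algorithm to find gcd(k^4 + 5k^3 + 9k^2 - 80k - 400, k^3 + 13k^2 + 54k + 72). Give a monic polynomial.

Euclidean algorithm in ℚ[k]:
  k^4 + 5k^3 + 9k^2 - 80k - 400 = (k - 8)(k^3 + 13k^2 + 54k + 72) + (59k^2 + 280k + 176)
  k^3 + 13k^2 + 54k + 72 = ((1/59)k + 487/3481)(59k^2 + 280k + 176) + ((41230/3481)k + 164920/3481)
  59k^2 + 280k + 176 = ((205379/41230)k + 76582/20615)((41230/3481)k + 164920/3481) + (0)
Last nonzero remainder: (41230/3481)k + 164920/3481. Dividing through by 41230/3481 gives the monic gcd k + 4.

k + 4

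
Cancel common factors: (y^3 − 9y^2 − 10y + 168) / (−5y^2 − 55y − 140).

(−y^2 + 13y − 42)/(5y + 35)

Repeated division with remainder:
  y^3 − 9y^2 − 10y + 168 = (−(1/5)y + 4)(−5y^2 − 55y − 140) + (182y + 728)
  −5y^2 − 55y − 140 = (−(5/182)y − 5/26)(182y + 728) + (0)
Last nonzero remainder: 182y + 728. Dividing through by 182 gives the monic gcd y + 4.
Cancel y + 4 from numerator and denominator to get the reduced form.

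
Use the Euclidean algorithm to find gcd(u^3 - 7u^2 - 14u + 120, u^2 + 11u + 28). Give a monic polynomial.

u + 4

Repeated division with remainder:
  u^3 - 7u^2 - 14u + 120 = (u - 18)(u^2 + 11u + 28) + (156u + 624)
  u^2 + 11u + 28 = ((1/156)u + 7/156)(156u + 624) + (0)
Last nonzero remainder: 156u + 624. Dividing through by 156 gives the monic gcd u + 4.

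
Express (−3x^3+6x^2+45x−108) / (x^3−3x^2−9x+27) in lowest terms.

(−3x−12)/(x+3)

Apply the Euclidean algorithm:
  −3x^3+6x^2+45x−108 = (−3)(x^3−3x^2−9x+27) + (−3x^2+18x−27)
  x^3−3x^2−9x+27 = (−(1/3)x−1)(−3x^2+18x−27) + (0)
Last nonzero remainder: −3x^2+18x−27. Dividing through by −3 gives the monic gcd x^2−6x+9.
Cancel x^2−6x+9 from numerator and denominator to get the reduced form.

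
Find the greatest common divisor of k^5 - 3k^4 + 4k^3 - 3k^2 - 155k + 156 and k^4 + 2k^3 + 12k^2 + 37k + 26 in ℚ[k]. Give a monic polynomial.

k^2 - k + 13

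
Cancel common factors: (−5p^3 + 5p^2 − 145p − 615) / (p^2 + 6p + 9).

(−5p^2 + 20p − 205)/(p + 3)

Apply the Euclidean algorithm:
  −5p^3 + 5p^2 − 145p − 615 = (−5p + 35)(p^2 + 6p + 9) + (−310p − 930)
  p^2 + 6p + 9 = (−(1/310)p − 3/310)(−310p − 930) + (0)
Last nonzero remainder: −310p − 930. Dividing through by −310 gives the monic gcd p + 3.
Cancel p + 3 from numerator and denominator to get the reduced form.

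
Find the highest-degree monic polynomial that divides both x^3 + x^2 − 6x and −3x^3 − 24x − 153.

By polynomial division,
  x^3 + x^2 − 6x = (−1/3)(−3x^3 − 24x − 153) + (x^2 − 14x − 51)
  −3x^3 − 24x − 153 = (−3x − 42)(x^2 − 14x − 51) + (−765x − 2295)
  x^2 − 14x − 51 = (−(1/765)x + 1/45)(−765x − 2295) + (0)
Last nonzero remainder: −765x − 2295. Dividing through by −765 gives the monic gcd x + 3.

x + 3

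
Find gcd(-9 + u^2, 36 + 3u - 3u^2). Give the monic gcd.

3 + u

Apply the Euclidean algorithm:
  u^2 - 9 = (-1/3)(-3u^2 + 3u + 36) + (u + 3)
  -3u^2 + 3u + 36 = (-3u + 12)(u + 3) + (0)
The last nonzero remainder u + 3 is already monic.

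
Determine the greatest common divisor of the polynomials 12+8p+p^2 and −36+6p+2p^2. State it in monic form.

By polynomial division,
  p^2+8p+12 = (1/2)(2p^2+6p−36) + (5p+30)
  2p^2+6p−36 = ((2/5)p−6/5)(5p+30) + (0)
Last nonzero remainder: 5p+30. Dividing through by 5 gives the monic gcd p+6.

6+p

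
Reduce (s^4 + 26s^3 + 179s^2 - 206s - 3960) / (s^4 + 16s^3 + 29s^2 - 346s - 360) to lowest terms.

By polynomial division,
  s^4 + 26s^3 + 179s^2 - 206s - 3960 = (s^4 + 16s^3 + 29s^2 - 346s - 360) + (10s^3 + 150s^2 + 140s - 3600)
  s^4 + 16s^3 + 29s^2 - 346s - 360 = ((1/10)s + 1/10)(10s^3 + 150s^2 + 140s - 3600) + (0)
Last nonzero remainder: 10s^3 + 150s^2 + 140s - 3600. Dividing through by 10 gives the monic gcd s^3 + 15s^2 + 14s - 360.
Cancel s^3 + 15s^2 + 14s - 360 from numerator and denominator to get the reduced form.

(s + 11)/(s + 1)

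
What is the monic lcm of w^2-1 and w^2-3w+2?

By polynomial division,
  w^2-1 = (w^2-3w+2) + (3w-3)
  w^2-3w+2 = ((1/3)w-2/3)(3w-3) + (0)
Last nonzero remainder: 3w-3. Dividing through by 3 gives the monic gcd w-1.
Then lcm(f, g) = f·g / gcd(f, g); expanding and making the result monic gives the answer.

w^3-2w^2-w+2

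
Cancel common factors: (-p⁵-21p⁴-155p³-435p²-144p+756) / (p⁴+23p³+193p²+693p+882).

(-p²-5p+6)/(p+7)

By polynomial division,
  -p⁵-21p⁴-155p³-435p²-144p+756 = (-p+2)(p⁴+23p³+193p²+693p+882) + (-8p³-128p²-648p-1008)
  p⁴+23p³+193p²+693p+882 = (-(1/8)p-7/8)(-8p³-128p²-648p-1008) + (0)
Last nonzero remainder: -8p³-128p²-648p-1008. Dividing through by -8 gives the monic gcd p³+16p²+81p+126.
Cancel p³+16p²+81p+126 from numerator and denominator to get the reduced form.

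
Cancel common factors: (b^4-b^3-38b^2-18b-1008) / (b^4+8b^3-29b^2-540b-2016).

(b^2+18)/(b^2+9b+36)

Apply the Euclidean algorithm:
  b^4-b^3-38b^2-18b-1008 = (b^4+8b^3-29b^2-540b-2016) + (-9b^3-9b^2+522b+1008)
  b^4+8b^3-29b^2-540b-2016 = (-(1/9)b-7/9)(-9b^3-9b^2+522b+1008) + (22b^2-22b-1232)
  -9b^3-9b^2+522b+1008 = (-(9/22)b-9/11)(22b^2-22b-1232) + (0)
Last nonzero remainder: 22b^2-22b-1232. Dividing through by 22 gives the monic gcd b^2-b-56.
Cancel b^2-b-56 from numerator and denominator to get the reduced form.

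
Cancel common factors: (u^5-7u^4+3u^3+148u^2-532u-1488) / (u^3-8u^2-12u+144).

(u^3-5u^2+17u+62)/(u-6)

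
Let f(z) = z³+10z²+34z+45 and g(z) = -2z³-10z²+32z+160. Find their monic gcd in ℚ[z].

z+5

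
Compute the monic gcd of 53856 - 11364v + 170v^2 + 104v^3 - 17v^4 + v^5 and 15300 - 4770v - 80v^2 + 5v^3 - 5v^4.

Apply the Euclidean algorithm:
  v^5 - 17v^4 + 104v^3 + 170v^2 - 11364v + 53856 = (-(1/5)v + 16/5)(-5v^4 + 5v^3 - 80v^2 - 4770v + 15300) + (72v^3 - 528v^2 + 6960v + 4896)
  -5v^4 + 5v^3 - 80v^2 - 4770v + 15300 = (-(5/72)v - 95/216)(72v^3 - 528v^2 + 6960v + 4896) + ((1540/9)v^2 - (12320/9)v + 52360/3)
  72v^3 - 528v^2 + 6960v + 4896 = ((162/385)v + 108/385)((1540/9)v^2 - (12320/9)v + 52360/3) + (0)
Last nonzero remainder: (1540/9)v^2 - (12320/9)v + 52360/3. Dividing through by 1540/9 gives the monic gcd v^2 - 8v + 102.

102 - 8v + v^2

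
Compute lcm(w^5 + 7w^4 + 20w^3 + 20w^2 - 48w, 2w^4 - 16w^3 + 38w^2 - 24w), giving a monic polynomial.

Euclidean algorithm in ℚ[w]:
  w^5 + 7w^4 + 20w^3 + 20w^2 - 48w = ((1/2)w + 15/2)(2w^4 - 16w^3 + 38w^2 - 24w) + (121w^3 - 253w^2 + 132w)
  2w^4 - 16w^3 + 38w^2 - 24w = ((2/121)w - 130/1331)(121w^3 - 253w^2 + 132w) + ((1344/121)w^2 - (1344/121)w)
  121w^3 - 253w^2 + 132w = ((14641/1344)w - 1331/112)((1344/121)w^2 - (1344/121)w) + (0)
Last nonzero remainder: (1344/121)w^2 - (1344/121)w. Dividing through by 1344/121 gives the monic gcd w^2 - w.
Then lcm(f, g) = f·g / gcd(f, g); expanding and making the result monic gives the answer.

w^7 - 17w^5 - 36w^4 + 52w^3 + 576w^2 - 576w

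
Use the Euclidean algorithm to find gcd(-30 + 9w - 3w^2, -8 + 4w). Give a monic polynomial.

Euclidean algorithm in ℚ[w]:
  -3w^2 + 9w - 30 = (-(3/4)w + 3/4)(4w - 8) + (-24)
  4w - 8 = (-(1/6)w + 1/3)(-24) + (0)
The last nonzero remainder is the constant -24, so the polynomials are coprime and gcd = 1.

1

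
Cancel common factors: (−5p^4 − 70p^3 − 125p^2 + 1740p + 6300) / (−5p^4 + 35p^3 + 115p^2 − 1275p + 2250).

Apply the Euclidean algorithm:
  −5p^4 − 70p^3 − 125p^2 + 1740p + 6300 = (−5p^4 + 35p^3 + 115p^2 − 1275p + 2250) + (−105p^3 − 240p^2 + 3015p + 4050)
  −5p^4 + 35p^3 + 115p^2 − 1275p + 2250 = ((1/21)p − 65/147)(−105p^3 − 240p^2 + 3015p + 4050) + (−(6600/49)p^2 − (6600/49)p + 198000/49)
  −105p^3 − 240p^2 + 3015p + 4050 = ((343/440)p + 441/440)(−(6600/49)p^2 − (6600/49)p + 198000/49) + (0)
Last nonzero remainder: −(6600/49)p^2 − (6600/49)p + 198000/49. Dividing through by −6600/49 gives the monic gcd p^2 + p − 30.
Cancel p^2 + p − 30 from numerator and denominator to get the reduced form.

(p^2 + 13p + 42)/(p^2 − 8p + 15)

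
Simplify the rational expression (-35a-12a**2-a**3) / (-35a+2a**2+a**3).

(-5-a)/(-5+a)

Repeated division with remainder:
  -a**3-12a**2-35a = (-1)(a**3+2a**2-35a) + (-10a**2-70a)
  a**3+2a**2-35a = (-(1/10)a+1/2)(-10a**2-70a) + (0)
Last nonzero remainder: -10a**2-70a. Dividing through by -10 gives the monic gcd a**2+7a.
Cancel a**2+7a from numerator and denominator to get the reduced form.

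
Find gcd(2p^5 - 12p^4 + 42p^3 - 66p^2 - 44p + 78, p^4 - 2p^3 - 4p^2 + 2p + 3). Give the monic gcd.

p^3 - 3p^2 - p + 3

Apply the Euclidean algorithm:
  2p^5 - 12p^4 + 42p^3 - 66p^2 - 44p + 78 = (2p - 8)(p^4 - 2p^3 - 4p^2 + 2p + 3) + (34p^3 - 102p^2 - 34p + 102)
  p^4 - 2p^3 - 4p^2 + 2p + 3 = ((1/34)p + 1/34)(34p^3 - 102p^2 - 34p + 102) + (0)
Last nonzero remainder: 34p^3 - 102p^2 - 34p + 102. Dividing through by 34 gives the monic gcd p^3 - 3p^2 - p + 3.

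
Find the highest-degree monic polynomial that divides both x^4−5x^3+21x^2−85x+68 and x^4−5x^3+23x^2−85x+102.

Apply the Euclidean algorithm:
  x^4−5x^3+21x^2−85x+68 = (x^4−5x^3+23x^2−85x+102) + (−2x^2−34)
  x^4−5x^3+23x^2−85x+102 = (−(1/2)x^2+(5/2)x−3)(−2x^2−34) + (0)
Last nonzero remainder: −2x^2−34. Dividing through by −2 gives the monic gcd x^2+17.

x^2+17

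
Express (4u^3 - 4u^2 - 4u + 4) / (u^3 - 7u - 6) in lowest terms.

(4u^2 - 8u + 4)/(u^2 - u - 6)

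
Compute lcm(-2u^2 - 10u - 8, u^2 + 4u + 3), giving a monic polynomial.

u^3 + 8u^2 + 19u + 12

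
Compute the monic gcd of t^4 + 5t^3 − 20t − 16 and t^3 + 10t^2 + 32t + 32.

t^2 + 6t + 8

Repeated division with remainder:
  t^4 + 5t^3 − 20t − 16 = (t − 5)(t^3 + 10t^2 + 32t + 32) + (18t^2 + 108t + 144)
  t^3 + 10t^2 + 32t + 32 = ((1/18)t + 2/9)(18t^2 + 108t + 144) + (0)
Last nonzero remainder: 18t^2 + 108t + 144. Dividing through by 18 gives the monic gcd t^2 + 6t + 8.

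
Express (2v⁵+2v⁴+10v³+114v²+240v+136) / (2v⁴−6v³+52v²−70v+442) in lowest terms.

(v³+5v²+8v+4)/(v²+v+13)

By polynomial division,
  2v⁵+2v⁴+10v³+114v²+240v+136 = (v+4)(2v⁴−6v³+52v²−70v+442) + (−18v³−24v²+78v−1632)
  2v⁴−6v³+52v²−70v+442 = (−(1/9)v+13/27)(−18v³−24v²+78v−1632) + ((650/9)v²−(2600/9)v+11050/9)
  −18v³−24v²+78v−1632 = (−(81/325)v−432/325)((650/9)v²−(2600/9)v+11050/9) + (0)
Last nonzero remainder: (650/9)v²−(2600/9)v+11050/9. Dividing through by 650/9 gives the monic gcd v²−4v+17.
Cancel v²−4v+17 from numerator and denominator to get the reduced form.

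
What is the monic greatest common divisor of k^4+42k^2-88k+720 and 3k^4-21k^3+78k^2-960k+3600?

k^2+4k+40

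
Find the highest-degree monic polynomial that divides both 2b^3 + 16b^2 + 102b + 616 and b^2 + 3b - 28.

Euclidean algorithm in ℚ[b]:
  2b^3 + 16b^2 + 102b + 616 = (2b + 10)(b^2 + 3b - 28) + (128b + 896)
  b^2 + 3b - 28 = ((1/128)b - 1/32)(128b + 896) + (0)
Last nonzero remainder: 128b + 896. Dividing through by 128 gives the monic gcd b + 7.

b + 7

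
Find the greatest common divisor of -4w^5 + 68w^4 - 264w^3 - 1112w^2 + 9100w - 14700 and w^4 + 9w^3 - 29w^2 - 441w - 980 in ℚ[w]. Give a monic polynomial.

w^2 - 2w - 35

Repeated division with remainder:
  -4w^5 + 68w^4 - 264w^3 - 1112w^2 + 9100w - 14700 = (-4w + 104)(w^4 + 9w^3 - 29w^2 - 441w - 980) + (-1316w^3 + 140w^2 + 51044w + 87220)
  w^4 + 9w^3 - 29w^2 - 441w - 980 = (-(1/1316)w - 107/15463)(-1316w^3 + 140w^2 + 51044w + 87220) + ((23760/2209)w^2 - (47520/2209)w - 831600/2209)
  -1316w^3 + 140w^2 + 51044w + 87220 = (-(726761/5940)w - 1376207/5940)((23760/2209)w^2 - (47520/2209)w - 831600/2209) + (0)
Last nonzero remainder: (23760/2209)w^2 - (47520/2209)w - 831600/2209. Dividing through by 23760/2209 gives the monic gcd w^2 - 2w - 35.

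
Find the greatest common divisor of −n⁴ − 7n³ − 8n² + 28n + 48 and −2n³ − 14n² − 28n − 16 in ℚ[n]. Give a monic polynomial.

n² + 6n + 8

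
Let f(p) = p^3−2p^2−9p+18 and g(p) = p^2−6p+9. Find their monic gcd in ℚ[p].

Repeated division with remainder:
  p^3−2p^2−9p+18 = (p+4)(p^2−6p+9) + (6p−18)
  p^2−6p+9 = ((1/6)p−1/2)(6p−18) + (0)
Last nonzero remainder: 6p−18. Dividing through by 6 gives the monic gcd p−3.

p−3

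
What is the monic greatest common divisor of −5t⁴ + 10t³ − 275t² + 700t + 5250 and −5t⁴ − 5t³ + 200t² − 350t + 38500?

t² + 70

Euclidean algorithm in ℚ[t]:
  −5t⁴ + 10t³ − 275t² + 700t + 5250 = (−5t⁴ − 5t³ + 200t² − 350t + 38500) + (15t³ − 475t² + 1050t − 33250)
  −5t⁴ − 5t³ + 200t² − 350t + 38500 = (−(1/3)t − 98/9)(15t³ − 475t² + 1050t − 33250) + (−(41600/9)t² − 2912000/9)
  15t³ − 475t² + 1050t − 33250 = (−(27/8320)t + 171/1664)(−(41600/9)t² − 2912000/9) + (0)
Last nonzero remainder: −(41600/9)t² − 2912000/9. Dividing through by −41600/9 gives the monic gcd t² + 70.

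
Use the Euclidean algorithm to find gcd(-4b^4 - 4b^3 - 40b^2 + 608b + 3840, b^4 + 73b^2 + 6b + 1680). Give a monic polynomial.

b^2 + 3b + 40

Repeated division with remainder:
  -4b^4 - 4b^3 - 40b^2 + 608b + 3840 = (-4)(b^4 + 73b^2 + 6b + 1680) + (-4b^3 + 252b^2 + 632b + 10560)
  b^4 + 73b^2 + 6b + 1680 = (-(1/4)b - 63/4)(-4b^3 + 252b^2 + 632b + 10560) + (4200b^2 + 12600b + 168000)
  -4b^3 + 252b^2 + 632b + 10560 = (-(1/1050)b + 11/175)(4200b^2 + 12600b + 168000) + (0)
Last nonzero remainder: 4200b^2 + 12600b + 168000. Dividing through by 4200 gives the monic gcd b^2 + 3b + 40.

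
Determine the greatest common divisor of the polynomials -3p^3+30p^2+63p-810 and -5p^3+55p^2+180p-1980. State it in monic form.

p-6

By polynomial division,
  -3p^3+30p^2+63p-810 = (3/5)(-5p^3+55p^2+180p-1980) + (-3p^2-45p+378)
  -5p^3+55p^2+180p-1980 = ((5/3)p-130/3)(-3p^2-45p+378) + (-2400p+14400)
  -3p^2-45p+378 = ((1/800)p+21/800)(-2400p+14400) + (0)
Last nonzero remainder: -2400p+14400. Dividing through by -2400 gives the monic gcd p-6.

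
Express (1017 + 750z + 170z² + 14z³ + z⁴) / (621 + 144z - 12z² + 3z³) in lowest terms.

Euclidean algorithm in ℚ[z]:
  z⁴ + 14z³ + 170z² + 750z + 1017 = ((1/3)z + 6)(3z³ - 12z² + 144z + 621) + (194z² - 321z - 2709)
  3z³ - 12z² + 144z + 621 = ((3/194)z - 1365/37636)(194z² - 321z - 2709) + ((6558057/37636)z + 19674171/37636)
  194z² - 321z - 2709 = ((7301384/6558057)z - 11328436/2186019)((6558057/37636)z + 19674171/37636) + (0)
Last nonzero remainder: (6558057/37636)z + 19674171/37636. Dividing through by 6558057/37636 gives the monic gcd z + 3.
Cancel z + 3 from numerator and denominator to get the reduced form.

(339 + 137z + 11z² + z³)/(207 - 21z + 3z²)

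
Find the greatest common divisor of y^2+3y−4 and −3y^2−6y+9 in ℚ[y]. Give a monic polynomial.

y−1

Euclidean algorithm in ℚ[y]:
  y^2+3y−4 = (−1/3)(−3y^2−6y+9) + (y−1)
  −3y^2−6y+9 = (−3y−9)(y−1) + (0)
The last nonzero remainder y−1 is already monic.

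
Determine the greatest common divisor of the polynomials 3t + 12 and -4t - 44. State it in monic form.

1

By polynomial division,
  3t + 12 = (-3/4)(-4t - 44) + (-21)
  -4t - 44 = ((4/21)t + 44/21)(-21) + (0)
The last nonzero remainder is the constant -21, so the polynomials are coprime and gcd = 1.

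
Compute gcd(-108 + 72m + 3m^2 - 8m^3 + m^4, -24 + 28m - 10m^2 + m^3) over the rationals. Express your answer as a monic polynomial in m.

Euclidean algorithm in ℚ[m]:
  m^4 - 8m^3 + 3m^2 + 72m - 108 = (m + 2)(m^3 - 10m^2 + 28m - 24) + (-5m^2 + 40m - 60)
  m^3 - 10m^2 + 28m - 24 = (-(1/5)m + 2/5)(-5m^2 + 40m - 60) + (0)
Last nonzero remainder: -5m^2 + 40m - 60. Dividing through by -5 gives the monic gcd m^2 - 8m + 12.

12 - 8m + m^2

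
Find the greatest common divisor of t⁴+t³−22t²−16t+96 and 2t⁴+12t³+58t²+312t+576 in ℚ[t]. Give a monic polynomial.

Euclidean algorithm in ℚ[t]:
  t⁴+t³−22t²−16t+96 = (1/2)(2t⁴+12t³+58t²+312t+576) + (−5t³−51t²−172t−192)
  2t⁴+12t³+58t²+312t+576 = (−(2/5)t+42/25)(−5t³−51t²−172t−192) + ((1872/25)t²+(13104/25)t+22464/25)
  −5t³−51t²−172t−192 = (−(125/1872)t−25/117)((1872/25)t²+(13104/25)t+22464/25) + (0)
Last nonzero remainder: (1872/25)t²+(13104/25)t+22464/25. Dividing through by 1872/25 gives the monic gcd t²+7t+12.

t²+7t+12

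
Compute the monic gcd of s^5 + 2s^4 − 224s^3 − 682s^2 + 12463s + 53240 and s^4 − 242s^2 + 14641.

s^3 − 11s^2 − 121s + 1331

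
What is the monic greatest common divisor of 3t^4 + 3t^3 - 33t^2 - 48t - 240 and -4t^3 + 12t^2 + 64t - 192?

By polynomial division,
  3t^4 + 3t^3 - 33t^2 - 48t - 240 = (-(3/4)t - 3)(-4t^3 + 12t^2 + 64t - 192) + (51t^2 - 816)
  -4t^3 + 12t^2 + 64t - 192 = (-(4/51)t + 4/17)(51t^2 - 816) + (0)
Last nonzero remainder: 51t^2 - 816. Dividing through by 51 gives the monic gcd t^2 - 16.

t^2 - 16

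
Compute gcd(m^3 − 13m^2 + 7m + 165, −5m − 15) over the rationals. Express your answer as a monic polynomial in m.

Euclidean algorithm in ℚ[m]:
  m^3 − 13m^2 + 7m + 165 = (−(1/5)m^2 + (16/5)m − 11)(−5m − 15) + (0)
Last nonzero remainder: −5m − 15. Dividing through by −5 gives the monic gcd m + 3.

m + 3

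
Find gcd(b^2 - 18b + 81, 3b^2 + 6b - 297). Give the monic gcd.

Euclidean algorithm in ℚ[b]:
  b^2 - 18b + 81 = (1/3)(3b^2 + 6b - 297) + (-20b + 180)
  3b^2 + 6b - 297 = (-(3/20)b - 33/20)(-20b + 180) + (0)
Last nonzero remainder: -20b + 180. Dividing through by -20 gives the monic gcd b - 9.

b - 9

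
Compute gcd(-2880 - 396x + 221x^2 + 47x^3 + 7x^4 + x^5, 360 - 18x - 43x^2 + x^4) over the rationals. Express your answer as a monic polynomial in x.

-60 - 7x + 6x^2 + x^3

Euclidean algorithm in ℚ[x]:
  x^5 + 7x^4 + 47x^3 + 221x^2 - 396x - 2880 = (x + 7)(x^4 - 43x^2 - 18x + 360) + (90x^3 + 540x^2 - 630x - 5400)
  x^4 - 43x^2 - 18x + 360 = ((1/90)x - 1/15)(90x^3 + 540x^2 - 630x - 5400) + (0)
Last nonzero remainder: 90x^3 + 540x^2 - 630x - 5400. Dividing through by 90 gives the monic gcd x^3 + 6x^2 - 7x - 60.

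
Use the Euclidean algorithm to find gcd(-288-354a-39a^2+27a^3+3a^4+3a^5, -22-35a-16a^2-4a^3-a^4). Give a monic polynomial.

2+3a+a^2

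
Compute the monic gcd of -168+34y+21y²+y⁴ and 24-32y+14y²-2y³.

-2+y

Repeated division with remainder:
  y⁴+21y²+34y-168 = (-(1/2)y-7/2)(-2y³+14y²-32y+24) + (54y²-66y-84)
  -2y³+14y²-32y+24 = (-(1/27)y+52/243)(54y²-66y-84) + (-(1700/81)y+3400/81)
  54y²-66y-84 = (-(2187/850)y-1701/850)(-(1700/81)y+3400/81) + (0)
Last nonzero remainder: -(1700/81)y+3400/81. Dividing through by -1700/81 gives the monic gcd y-2.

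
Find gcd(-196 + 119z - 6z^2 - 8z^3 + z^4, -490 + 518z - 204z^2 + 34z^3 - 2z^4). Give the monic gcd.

Euclidean algorithm in ℚ[z]:
  z^4 - 8z^3 - 6z^2 + 119z - 196 = (-1/2)(-2z^4 + 34z^3 - 204z^2 + 518z - 490) + (9z^3 - 108z^2 + 378z - 441)
  -2z^4 + 34z^3 - 204z^2 + 518z - 490 = (-(2/9)z + 10/9)(9z^3 - 108z^2 + 378z - 441) + (0)
Last nonzero remainder: 9z^3 - 108z^2 + 378z - 441. Dividing through by 9 gives the monic gcd z^3 - 12z^2 + 42z - 49.

-49 + 42z - 12z^2 + z^3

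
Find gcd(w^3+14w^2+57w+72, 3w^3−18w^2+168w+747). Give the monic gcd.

Euclidean algorithm in ℚ[w]:
  w^3+14w^2+57w+72 = (1/3)(3w^3−18w^2+168w+747) + (20w^2+w−177)
  3w^3−18w^2+168w+747 = ((3/20)w−363/400)(20w^2+w−177) + ((78183/400)w+234549/400)
  20w^2+w−177 = ((8000/78183)w−23600/78183)((78183/400)w+234549/400) + (0)
Last nonzero remainder: (78183/400)w+234549/400. Dividing through by 78183/400 gives the monic gcd w+3.

w+3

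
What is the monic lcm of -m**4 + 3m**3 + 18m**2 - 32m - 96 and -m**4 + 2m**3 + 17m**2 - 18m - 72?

m**5 - 6m**4 - 9m**3 + 86m**2 - 288

Apply the Euclidean algorithm:
  -m**4 + 3m**3 + 18m**2 - 32m - 96 = (-m**4 + 2m**3 + 17m**2 - 18m - 72) + (m**3 + m**2 - 14m - 24)
  -m**4 + 2m**3 + 17m**2 - 18m - 72 = (-m + 3)(m**3 + m**2 - 14m - 24) + (0)
The last nonzero remainder m**3 + m**2 - 14m - 24 is already monic.
Then lcm(f, g) = f·g / gcd(f, g); expanding and making the result monic gives the answer.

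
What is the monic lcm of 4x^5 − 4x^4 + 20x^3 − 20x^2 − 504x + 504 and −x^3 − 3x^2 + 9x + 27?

Euclidean algorithm in ℚ[x]:
  4x^5 − 4x^4 + 20x^3 − 20x^2 − 504x + 504 = (−4x^2 + 16x − 104)(−x^3 − 3x^2 + 9x + 27) + (−368x^2 + 3312)
  −x^3 − 3x^2 + 9x + 27 = ((1/368)x + 3/368)(−368x^2 + 3312) + (0)
Last nonzero remainder: −368x^2 + 3312. Dividing through by −368 gives the monic gcd x^2 − 9.
Then lcm(f, g) = f·g / gcd(f, g); expanding and making the result monic gives the answer.

x^6 + 2x^5 + 2x^4 + 10x^3 − 141x^2 − 252x + 378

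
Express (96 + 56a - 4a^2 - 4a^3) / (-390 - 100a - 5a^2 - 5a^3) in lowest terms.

(-32 - 8a + 4a^2)/(130 - 10a + 5a^2)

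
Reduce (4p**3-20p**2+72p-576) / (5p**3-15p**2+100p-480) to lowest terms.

(4p-24)/(5p-20)

By polynomial division,
  4p**3-20p**2+72p-576 = (4/5)(5p**3-15p**2+100p-480) + (-8p**2-8p-192)
  5p**3-15p**2+100p-480 = (-(5/8)p+5/2)(-8p**2-8p-192) + (0)
Last nonzero remainder: -8p**2-8p-192. Dividing through by -8 gives the monic gcd p**2+p+24.
Cancel p**2+p+24 from numerator and denominator to get the reduced form.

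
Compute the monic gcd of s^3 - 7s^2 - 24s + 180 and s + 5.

s + 5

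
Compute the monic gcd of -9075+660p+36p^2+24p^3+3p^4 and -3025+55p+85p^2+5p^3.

-55+6p+p^2

Repeated division with remainder:
  3p^4+24p^3+36p^2+660p-9075 = ((3/5)p-27/5)(5p^3+85p^2+55p-3025) + (462p^2+2772p-25410)
  5p^3+85p^2+55p-3025 = ((5/462)p+5/42)(462p^2+2772p-25410) + (0)
Last nonzero remainder: 462p^2+2772p-25410. Dividing through by 462 gives the monic gcd p^2+6p-55.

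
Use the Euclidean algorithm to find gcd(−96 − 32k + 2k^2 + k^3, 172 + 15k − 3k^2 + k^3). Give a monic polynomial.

Euclidean algorithm in ℚ[k]:
  k^3 + 2k^2 − 32k − 96 = (k^3 − 3k^2 + 15k + 172) + (5k^2 − 47k − 268)
  k^3 − 3k^2 + 15k + 172 = ((1/5)k + 32/25)(5k^2 − 47k − 268) + ((3219/25)k + 12876/25)
  5k^2 − 47k − 268 = ((125/3219)k − 1675/3219)((3219/25)k + 12876/25) + (0)
Last nonzero remainder: (3219/25)k + 12876/25. Dividing through by 3219/25 gives the monic gcd k + 4.

4 + k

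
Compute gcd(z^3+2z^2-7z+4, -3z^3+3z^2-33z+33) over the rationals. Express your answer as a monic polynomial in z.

z-1

Apply the Euclidean algorithm:
  z^3+2z^2-7z+4 = (-1/3)(-3z^3+3z^2-33z+33) + (3z^2-18z+15)
  -3z^3+3z^2-33z+33 = (-z-5)(3z^2-18z+15) + (-108z+108)
  3z^2-18z+15 = (-(1/36)z+5/36)(-108z+108) + (0)
Last nonzero remainder: -108z+108. Dividing through by -108 gives the monic gcd z-1.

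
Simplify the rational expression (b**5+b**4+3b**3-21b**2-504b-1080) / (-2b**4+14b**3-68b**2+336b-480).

(-b**2-6b-9)/(2b-4)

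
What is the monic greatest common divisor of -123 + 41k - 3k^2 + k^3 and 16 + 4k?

1

Repeated division with remainder:
  k^3 - 3k^2 + 41k - 123 = ((1/4)k^2 - (7/4)k + 69/4)(4k + 16) + (-399)
  4k + 16 = (-(4/399)k - 16/399)(-399) + (0)
The last nonzero remainder is the constant -399, so the polynomials are coprime and gcd = 1.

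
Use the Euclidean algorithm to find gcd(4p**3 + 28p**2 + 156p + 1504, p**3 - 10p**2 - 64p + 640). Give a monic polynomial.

p + 8

Repeated division with remainder:
  4p**3 + 28p**2 + 156p + 1504 = (4)(p**3 - 10p**2 - 64p + 640) + (68p**2 + 412p - 1056)
  p**3 - 10p**2 - 64p + 640 = ((1/68)p - 273/1156)(68p**2 + 412p - 1056) + ((14111/289)p + 112888/289)
  68p**2 + 412p - 1056 = ((19652/14111)p - 38148/14111)((14111/289)p + 112888/289) + (0)
Last nonzero remainder: (14111/289)p + 112888/289. Dividing through by 14111/289 gives the monic gcd p + 8.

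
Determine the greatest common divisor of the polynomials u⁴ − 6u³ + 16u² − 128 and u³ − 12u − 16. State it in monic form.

Euclidean algorithm in ℚ[u]:
  u⁴ − 6u³ + 16u² − 128 = (u − 6)(u³ − 12u − 16) + (28u² − 56u − 224)
  u³ − 12u − 16 = ((1/28)u + 1/14)(28u² − 56u − 224) + (0)
Last nonzero remainder: 28u² − 56u − 224. Dividing through by 28 gives the monic gcd u² − 2u − 8.

u² − 2u − 8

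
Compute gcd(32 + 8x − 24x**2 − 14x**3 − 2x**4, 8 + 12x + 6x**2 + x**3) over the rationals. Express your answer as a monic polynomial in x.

Repeated division with remainder:
  −2x**4 − 14x**3 − 24x**2 + 8x + 32 = (−2x − 2)(x**3 + 6x**2 + 12x + 8) + (12x**2 + 48x + 48)
  x**3 + 6x**2 + 12x + 8 = ((1/12)x + 1/6)(12x**2 + 48x + 48) + (0)
Last nonzero remainder: 12x**2 + 48x + 48. Dividing through by 12 gives the monic gcd x**2 + 4x + 4.

4 + 4x + x**2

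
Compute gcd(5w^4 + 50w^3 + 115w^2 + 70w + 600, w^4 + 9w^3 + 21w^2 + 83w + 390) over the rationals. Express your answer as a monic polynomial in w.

Euclidean algorithm in ℚ[w]:
  5w^4 + 50w^3 + 115w^2 + 70w + 600 = (5)(w^4 + 9w^3 + 21w^2 + 83w + 390) + (5w^3 + 10w^2 − 345w − 1350)
  w^4 + 9w^3 + 21w^2 + 83w + 390 = ((1/5)w + 7/5)(5w^3 + 10w^2 − 345w − 1350) + (76w^2 + 836w + 2280)
  5w^3 + 10w^2 − 345w − 1350 = ((5/76)w − 45/76)(76w^2 + 836w + 2280) + (0)
Last nonzero remainder: 76w^2 + 836w + 2280. Dividing through by 76 gives the monic gcd w^2 + 11w + 30.

w^2 + 11w + 30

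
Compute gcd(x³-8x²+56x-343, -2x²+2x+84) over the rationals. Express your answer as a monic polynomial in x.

x-7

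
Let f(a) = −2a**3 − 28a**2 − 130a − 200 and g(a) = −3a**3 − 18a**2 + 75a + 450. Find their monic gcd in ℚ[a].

a + 5

Apply the Euclidean algorithm:
  −2a**3 − 28a**2 − 130a − 200 = (2/3)(−3a**3 − 18a**2 + 75a + 450) + (−16a**2 − 180a − 500)
  −3a**3 − 18a**2 + 75a + 450 = ((3/16)a − 63/64)(−16a**2 − 180a − 500) + (−(135/16)a − 675/16)
  −16a**2 − 180a − 500 = ((256/135)a + 320/27)(−(135/16)a − 675/16) + (0)
Last nonzero remainder: −(135/16)a − 675/16. Dividing through by −135/16 gives the monic gcd a + 5.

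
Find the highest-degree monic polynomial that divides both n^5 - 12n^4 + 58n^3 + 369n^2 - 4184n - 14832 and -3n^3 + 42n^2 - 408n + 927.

By polynomial division,
  n^5 - 12n^4 + 58n^3 + 369n^2 - 4184n - 14832 = (-(1/3)n^2 - (2/3)n + 50/3)(-3n^3 + 42n^2 - 408n + 927) + (-294n^2 + 3234n - 30282)
  -3n^3 + 42n^2 - 408n + 927 = ((1/98)n - 3/98)(-294n^2 + 3234n - 30282) + (0)
Last nonzero remainder: -294n^2 + 3234n - 30282. Dividing through by -294 gives the monic gcd n^2 - 11n + 103.

n^2 - 11n + 103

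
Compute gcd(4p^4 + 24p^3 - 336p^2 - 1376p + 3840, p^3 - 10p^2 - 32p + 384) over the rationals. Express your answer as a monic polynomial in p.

Euclidean algorithm in ℚ[p]:
  4p^4 + 24p^3 - 336p^2 - 1376p + 3840 = (4p + 64)(p^3 - 10p^2 - 32p + 384) + (432p^2 - 864p - 20736)
  p^3 - 10p^2 - 32p + 384 = ((1/432)p - 1/54)(432p^2 - 864p - 20736) + (0)
Last nonzero remainder: 432p^2 - 864p - 20736. Dividing through by 432 gives the monic gcd p^2 - 2p - 48.

p^2 - 2p - 48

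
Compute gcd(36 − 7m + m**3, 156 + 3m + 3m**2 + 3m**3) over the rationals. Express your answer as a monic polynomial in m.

Repeated division with remainder:
  m**3 − 7m + 36 = (1/3)(3m**3 + 3m**2 + 3m + 156) + (−m**2 − 8m − 16)
  3m**3 + 3m**2 + 3m + 156 = (−3m + 21)(−m**2 − 8m − 16) + (123m + 492)
  −m**2 − 8m − 16 = (−(1/123)m − 4/123)(123m + 492) + (0)
Last nonzero remainder: 123m + 492. Dividing through by 123 gives the monic gcd m + 4.

4 + m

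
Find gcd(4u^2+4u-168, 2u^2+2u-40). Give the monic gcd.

1

Repeated division with remainder:
  4u^2+4u-168 = (2)(2u^2+2u-40) + (-88)
  2u^2+2u-40 = (-(1/44)u^2-(1/44)u+5/11)(-88) + (0)
The last nonzero remainder is the constant -88, so the polynomials are coprime and gcd = 1.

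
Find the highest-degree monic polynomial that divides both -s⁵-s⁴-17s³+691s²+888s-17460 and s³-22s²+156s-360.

Euclidean algorithm in ℚ[s]:
  -s⁵-s⁴-17s³+691s²+888s-17460 = (-s²-23s-367)(s³-22s²+156s-360) + (-4155s²+49860s-149580)
  s³-22s²+156s-360 = (-(1/4155)s+2/831)(-4155s²+49860s-149580) + (0)
Last nonzero remainder: -4155s²+49860s-149580. Dividing through by -4155 gives the monic gcd s²-12s+36.

s²-12s+36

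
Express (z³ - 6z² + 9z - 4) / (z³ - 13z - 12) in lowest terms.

(z² - 2z + 1)/(z² + 4z + 3)

Repeated division with remainder:
  z³ - 6z² + 9z - 4 = (z³ - 13z - 12) + (-6z² + 22z + 8)
  z³ - 13z - 12 = (-(1/6)z - 11/18)(-6z² + 22z + 8) + ((16/9)z - 64/9)
  -6z² + 22z + 8 = (-(27/8)z - 9/8)((16/9)z - 64/9) + (0)
Last nonzero remainder: (16/9)z - 64/9. Dividing through by 16/9 gives the monic gcd z - 4.
Cancel z - 4 from numerator and denominator to get the reduced form.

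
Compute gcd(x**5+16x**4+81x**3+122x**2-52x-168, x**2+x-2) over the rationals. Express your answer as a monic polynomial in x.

x**2+x-2

By polynomial division,
  x**5+16x**4+81x**3+122x**2-52x-168 = (x**3+15x**2+68x+84)(x**2+x-2) + (0)
The last nonzero remainder x**2+x-2 is already monic.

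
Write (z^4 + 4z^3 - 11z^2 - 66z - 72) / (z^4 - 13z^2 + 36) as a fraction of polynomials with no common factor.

By polynomial division,
  z^4 + 4z^3 - 11z^2 - 66z - 72 = (z^4 - 13z^2 + 36) + (4z^3 + 2z^2 - 66z - 108)
  z^4 - 13z^2 + 36 = ((1/4)z - 1/8)(4z^3 + 2z^2 - 66z - 108) + ((15/4)z^2 + (75/4)z + 45/2)
  4z^3 + 2z^2 - 66z - 108 = ((16/15)z - 24/5)((15/4)z^2 + (75/4)z + 45/2) + (0)
Last nonzero remainder: (15/4)z^2 + (75/4)z + 45/2. Dividing through by 15/4 gives the monic gcd z^2 + 5z + 6.
Cancel z^2 + 5z + 6 from numerator and denominator to get the reduced form.

(z^2 - z - 12)/(z^2 - 5z + 6)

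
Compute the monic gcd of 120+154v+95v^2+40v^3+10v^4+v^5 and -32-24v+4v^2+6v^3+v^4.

8+6v+v^2

By polynomial division,
  v^5+10v^4+40v^3+95v^2+154v+120 = (v+4)(v^4+6v^3+4v^2-24v-32) + (12v^3+103v^2+282v+248)
  v^4+6v^3+4v^2-24v-32 = ((1/12)v-31/144)(12v^3+103v^2+282v+248) + ((385/144)v^2+(385/24)v+385/18)
  12v^3+103v^2+282v+248 = ((1728/385)v+4464/385)((385/144)v^2+(385/24)v+385/18) + (0)
Last nonzero remainder: (385/144)v^2+(385/24)v+385/18. Dividing through by 385/144 gives the monic gcd v^2+6v+8.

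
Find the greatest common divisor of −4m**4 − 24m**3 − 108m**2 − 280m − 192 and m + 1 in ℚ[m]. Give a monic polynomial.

m + 1

By polynomial division,
  −4m**4 − 24m**3 − 108m**2 − 280m − 192 = (−4m**3 − 20m**2 − 88m − 192)(m + 1) + (0)
The last nonzero remainder m + 1 is already monic.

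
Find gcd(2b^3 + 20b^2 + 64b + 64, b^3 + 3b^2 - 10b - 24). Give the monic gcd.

b^2 + 6b + 8

Repeated division with remainder:
  2b^3 + 20b^2 + 64b + 64 = (2)(b^3 + 3b^2 - 10b - 24) + (14b^2 + 84b + 112)
  b^3 + 3b^2 - 10b - 24 = ((1/14)b - 3/14)(14b^2 + 84b + 112) + (0)
Last nonzero remainder: 14b^2 + 84b + 112. Dividing through by 14 gives the monic gcd b^2 + 6b + 8.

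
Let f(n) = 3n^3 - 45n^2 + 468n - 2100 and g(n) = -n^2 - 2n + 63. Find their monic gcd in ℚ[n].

Apply the Euclidean algorithm:
  3n^3 - 45n^2 + 468n - 2100 = (-3n + 51)(-n^2 - 2n + 63) + (759n - 5313)
  -n^2 - 2n + 63 = (-(1/759)n - 3/253)(759n - 5313) + (0)
Last nonzero remainder: 759n - 5313. Dividing through by 759 gives the monic gcd n - 7.

n - 7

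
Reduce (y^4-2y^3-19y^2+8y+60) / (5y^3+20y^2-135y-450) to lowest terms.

(y^2-4)/(5y+30)

Repeated division with remainder:
  y^4-2y^3-19y^2+8y+60 = ((1/5)y-6/5)(5y^3+20y^2-135y-450) + (32y^2-64y-480)
  5y^3+20y^2-135y-450 = ((5/32)y+15/16)(32y^2-64y-480) + (0)
Last nonzero remainder: 32y^2-64y-480. Dividing through by 32 gives the monic gcd y^2-2y-15.
Cancel y^2-2y-15 from numerator and denominator to get the reduced form.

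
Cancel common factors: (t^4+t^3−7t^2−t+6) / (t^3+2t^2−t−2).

(t^2+t−6)/(t+2)

Euclidean algorithm in ℚ[t]:
  t^4+t^3−7t^2−t+6 = (t−1)(t^3+2t^2−t−2) + (−4t^2+4)
  t^3+2t^2−t−2 = (−(1/4)t−1/2)(−4t^2+4) + (0)
Last nonzero remainder: −4t^2+4. Dividing through by −4 gives the monic gcd t^2−1.
Cancel t^2−1 from numerator and denominator to get the reduced form.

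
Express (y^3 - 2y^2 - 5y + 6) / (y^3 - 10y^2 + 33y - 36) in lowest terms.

(y^2 + y - 2)/(y^2 - 7y + 12)

Repeated division with remainder:
  y^3 - 2y^2 - 5y + 6 = (y^3 - 10y^2 + 33y - 36) + (8y^2 - 38y + 42)
  y^3 - 10y^2 + 33y - 36 = ((1/8)y - 21/32)(8y^2 - 38y + 42) + ((45/16)y - 135/16)
  8y^2 - 38y + 42 = ((128/45)y - 224/45)((45/16)y - 135/16) + (0)
Last nonzero remainder: (45/16)y - 135/16. Dividing through by 45/16 gives the monic gcd y - 3.
Cancel y - 3 from numerator and denominator to get the reduced form.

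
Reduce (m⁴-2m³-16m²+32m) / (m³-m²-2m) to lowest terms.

(m²-16)/(m+1)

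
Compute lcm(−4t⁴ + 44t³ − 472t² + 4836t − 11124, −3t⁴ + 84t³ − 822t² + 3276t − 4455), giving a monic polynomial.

t⁶ − 27t⁵ + 349t⁴ − 3702t³ + 28615t² − 110991t + 152955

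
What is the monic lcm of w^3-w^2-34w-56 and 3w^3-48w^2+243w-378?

Euclidean algorithm in ℚ[w]:
  w^3-w^2-34w-56 = (1/3)(3w^3-48w^2+243w-378) + (15w^2-115w+70)
  3w^3-48w^2+243w-378 = ((1/5)w-5/3)(15w^2-115w+70) + ((112/3)w-784/3)
  15w^2-115w+70 = ((45/112)w-15/56)((112/3)w-784/3) + (0)
Last nonzero remainder: (112/3)w-784/3. Dividing through by 112/3 gives the monic gcd w-7.
Then lcm(f, g) = f·g / gcd(f, g); expanding and making the result monic gives the answer.

w^5-10w^4-7w^3+232w^2-108w-1008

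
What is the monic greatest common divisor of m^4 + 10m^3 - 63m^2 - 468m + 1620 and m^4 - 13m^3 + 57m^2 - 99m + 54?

m^2 - 9m + 18

Apply the Euclidean algorithm:
  m^4 + 10m^3 - 63m^2 - 468m + 1620 = (m^4 - 13m^3 + 57m^2 - 99m + 54) + (23m^3 - 120m^2 - 369m + 1566)
  m^4 - 13m^3 + 57m^2 - 99m + 54 = ((1/23)m - 179/529)(23m^3 - 120m^2 - 369m + 1566) + ((17160/529)m^2 - (154440/529)m + 308880/529)
  23m^3 - 120m^2 - 369m + 1566 = ((12167/17160)m + 15341/5720)((17160/529)m^2 - (154440/529)m + 308880/529) + (0)
Last nonzero remainder: (17160/529)m^2 - (154440/529)m + 308880/529. Dividing through by 17160/529 gives the monic gcd m^2 - 9m + 18.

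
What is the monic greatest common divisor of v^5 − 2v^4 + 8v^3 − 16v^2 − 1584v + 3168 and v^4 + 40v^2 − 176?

v^3 − 2v^2 + 44v − 88

By polynomial division,
  v^5 − 2v^4 + 8v^3 − 16v^2 − 1584v + 3168 = (v − 2)(v^4 + 40v^2 − 176) + (−32v^3 + 64v^2 − 1408v + 2816)
  v^4 + 40v^2 − 176 = (−(1/32)v − 1/16)(−32v^3 + 64v^2 − 1408v + 2816) + (0)
Last nonzero remainder: −32v^3 + 64v^2 − 1408v + 2816. Dividing through by −32 gives the monic gcd v^3 − 2v^2 + 44v − 88.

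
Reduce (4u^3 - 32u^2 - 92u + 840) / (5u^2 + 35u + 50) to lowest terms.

Euclidean algorithm in ℚ[u]:
  4u^3 - 32u^2 - 92u + 840 = ((4/5)u - 12)(5u^2 + 35u + 50) + (288u + 1440)
  5u^2 + 35u + 50 = ((5/288)u + 5/144)(288u + 1440) + (0)
Last nonzero remainder: 288u + 1440. Dividing through by 288 gives the monic gcd u + 5.
Cancel u + 5 from numerator and denominator to get the reduced form.

(4u^2 - 52u + 168)/(5u + 10)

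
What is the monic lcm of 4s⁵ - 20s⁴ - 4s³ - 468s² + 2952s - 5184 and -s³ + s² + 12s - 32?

s⁶ - s⁵ - 21s⁴ - 121s³ + 270s² + 1656s - 5184

By polynomial division,
  4s⁵ - 20s⁴ - 4s³ - 468s² + 2952s - 5184 = (-4s² + 16s - 28)(-s³ + s² + 12s - 32) + (-760s² + 3800s - 6080)
  -s³ + s² + 12s - 32 = ((1/760)s + 1/190)(-760s² + 3800s - 6080) + (0)
Last nonzero remainder: -760s² + 3800s - 6080. Dividing through by -760 gives the monic gcd s² - 5s + 8.
Then lcm(f, g) = f·g / gcd(f, g); expanding and making the result monic gives the answer.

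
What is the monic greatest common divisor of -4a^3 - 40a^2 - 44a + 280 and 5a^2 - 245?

Apply the Euclidean algorithm:
  -4a^3 - 40a^2 - 44a + 280 = (-(4/5)a - 8)(5a^2 - 245) + (-240a - 1680)
  5a^2 - 245 = (-(1/48)a + 7/48)(-240a - 1680) + (0)
Last nonzero remainder: -240a - 1680. Dividing through by -240 gives the monic gcd a + 7.

a + 7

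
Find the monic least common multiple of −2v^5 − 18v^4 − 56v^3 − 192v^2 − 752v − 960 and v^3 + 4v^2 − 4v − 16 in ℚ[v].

v^6 + 7v^5 + 10v^4 + 40v^3 + 184v^2 − 272v − 960

By polynomial division,
  −2v^5 − 18v^4 − 56v^3 − 192v^2 − 752v − 960 = (−2v^2 − 10v − 24)(v^3 + 4v^2 − 4v − 16) + (−168v^2 − 1008v − 1344)
  v^3 + 4v^2 − 4v − 16 = (−(1/168)v + 1/84)(−168v^2 − 1008v − 1344) + (0)
Last nonzero remainder: −168v^2 − 1008v − 1344. Dividing through by −168 gives the monic gcd v^2 + 6v + 8.
Then lcm(f, g) = f·g / gcd(f, g); expanding and making the result monic gives the answer.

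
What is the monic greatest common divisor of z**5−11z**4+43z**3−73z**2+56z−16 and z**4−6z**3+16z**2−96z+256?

z**2−8z+16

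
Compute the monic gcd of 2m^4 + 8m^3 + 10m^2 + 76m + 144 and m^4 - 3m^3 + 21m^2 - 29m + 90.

Euclidean algorithm in ℚ[m]:
  2m^4 + 8m^3 + 10m^2 + 76m + 144 = (2)(m^4 - 3m^3 + 21m^2 - 29m + 90) + (14m^3 - 32m^2 + 134m - 36)
  m^4 - 3m^3 + 21m^2 - 29m + 90 = ((1/14)m - 5/98)(14m^3 - 32m^2 + 134m - 36) + ((480/49)m^2 - (960/49)m + 4320/49)
  14m^3 - 32m^2 + 134m - 36 = ((343/240)m - 49/120)((480/49)m^2 - (960/49)m + 4320/49) + (0)
Last nonzero remainder: (480/49)m^2 - (960/49)m + 4320/49. Dividing through by 480/49 gives the monic gcd m^2 - 2m + 9.

m^2 - 2m + 9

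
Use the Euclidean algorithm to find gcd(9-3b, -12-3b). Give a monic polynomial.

Apply the Euclidean algorithm:
  -3b+9 = (-3b-12) + (21)
  -3b-12 = (-(1/7)b-4/7)(21) + (0)
The last nonzero remainder is the constant 21, so the polynomials are coprime and gcd = 1.

1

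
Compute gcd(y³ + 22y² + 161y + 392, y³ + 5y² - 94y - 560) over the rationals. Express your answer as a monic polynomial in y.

y² + 15y + 56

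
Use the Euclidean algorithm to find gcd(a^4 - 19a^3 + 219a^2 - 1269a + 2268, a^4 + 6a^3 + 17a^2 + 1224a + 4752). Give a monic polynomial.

Apply the Euclidean algorithm:
  a^4 - 19a^3 + 219a^2 - 1269a + 2268 = (a^4 + 6a^3 + 17a^2 + 1224a + 4752) + (-25a^3 + 202a^2 - 2493a - 2484)
  a^4 + 6a^3 + 17a^2 + 1224a + 4752 = (-(1/25)a - 352/625)(-25a^3 + 202a^2 - 2493a - 2484) + ((19404/625)a^2 - (174636/625)a + 2095632/625)
  -25a^3 + 202a^2 - 2493a - 2484 = (-(15625/19404)a - 14375/19404)((19404/625)a^2 - (174636/625)a + 2095632/625) + (0)
Last nonzero remainder: (19404/625)a^2 - (174636/625)a + 2095632/625. Dividing through by 19404/625 gives the monic gcd a^2 - 9a + 108.

a^2 - 9a + 108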